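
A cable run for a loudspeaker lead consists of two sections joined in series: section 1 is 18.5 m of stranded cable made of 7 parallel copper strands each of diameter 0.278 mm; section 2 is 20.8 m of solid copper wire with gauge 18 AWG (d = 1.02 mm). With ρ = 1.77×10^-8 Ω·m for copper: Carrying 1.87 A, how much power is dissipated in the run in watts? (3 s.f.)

4.27 W

Section 1: A_strand = π(1.3900e-04)² = 6.070e-08 m²; R₁ = ρL/(N·A_s) = (1.77×10^-8)(18.5)/(7×6.070e-08) = 0.7707 Ω
Section 2: A = π(1.02/2 mm)² = π(5.1000e-04 m)² = 8.171e-07 m²
R₂ = (1.77×10^-8)(20.8)/(8.171e-07) = 0.4506 Ω
R = R₁ + R₂ = 1.221 Ω
P = I²R = (1.87)² × 1.221 = 4.27 W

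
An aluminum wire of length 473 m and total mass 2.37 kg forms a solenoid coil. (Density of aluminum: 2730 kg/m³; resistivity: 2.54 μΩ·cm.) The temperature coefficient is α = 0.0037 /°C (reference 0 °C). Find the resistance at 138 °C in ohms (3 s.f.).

ρ = 2.54 μΩ·cm = 2.54×10^-8 Ω·m
A = m/(density·L) = 2.37/(2730×473) = 1.8354e-06 m²
R = ρL/A = (2.54×10^-8)(473)/(1.8354e-06) = 6.546 Ω
R(138 °C) = 6.546 × (1 + 0.0037×138) = 9.89 Ω

9.89 Ω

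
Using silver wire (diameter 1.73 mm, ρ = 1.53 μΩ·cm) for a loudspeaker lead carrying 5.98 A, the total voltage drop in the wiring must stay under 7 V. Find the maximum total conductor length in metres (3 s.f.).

180 m

ρ = 1.53 μΩ·cm = 1.53×10^-8 Ω·m
A = π(d/2)² = π(8.6500e-04 m)² = 2.351e-06 m²
L_max = V_max·A/(1·ρI) = (7)(2.351e-06)/(1.53×10^-8×5.98) = 180 m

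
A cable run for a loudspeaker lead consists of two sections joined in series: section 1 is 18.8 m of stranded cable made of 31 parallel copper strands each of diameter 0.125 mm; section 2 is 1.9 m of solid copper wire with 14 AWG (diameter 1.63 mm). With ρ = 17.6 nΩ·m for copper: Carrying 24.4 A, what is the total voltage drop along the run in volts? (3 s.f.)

21.6 V

ρ = 17.6 nΩ·m = 1.76×10^-8 Ω·m
Section 1: A_strand = π(6.2500e-05)² = 1.227e-08 m²; R₁ = ρL/(N·A_s) = (1.76×10^-8)(18.8)/(31×1.227e-08) = 0.8698 Ω
Section 2: A = π(1.63/2 mm)² = π(8.1500e-04 m)² = 2.087e-06 m²
R₂ = (1.76×10^-8)(1.9)/(2.087e-06) = 0.01603 Ω
R = R₁ + R₂ = 0.8858 Ω
V = IR = 24.4 × 0.8858 = 21.6 V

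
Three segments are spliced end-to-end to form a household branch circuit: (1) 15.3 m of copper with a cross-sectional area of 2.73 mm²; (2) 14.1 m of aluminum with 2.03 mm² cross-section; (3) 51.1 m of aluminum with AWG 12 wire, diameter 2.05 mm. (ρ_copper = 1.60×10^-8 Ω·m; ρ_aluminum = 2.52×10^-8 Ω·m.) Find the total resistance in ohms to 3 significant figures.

0.655 Ω

Seg 1: A = 2.73 mm² = 2.730e-06 m²
R_1 = (1.60×10^-8)(15.3)/(2.730e-06) = 0.08967 Ω
Seg 2: A = 2.03 mm² = 2.030e-06 m²
R_2 = (2.52×10^-8)(14.1)/(2.030e-06) = 0.175 Ω
Seg 3: A = π(2.05/2 mm)² = π(1.0250e-03 m)² = 3.301e-06 m²
R_3 = (2.52×10^-8)(51.1)/(3.301e-06) = 0.3901 Ω
R_total = R_1 + R_2 + R_3 = 0.655 Ω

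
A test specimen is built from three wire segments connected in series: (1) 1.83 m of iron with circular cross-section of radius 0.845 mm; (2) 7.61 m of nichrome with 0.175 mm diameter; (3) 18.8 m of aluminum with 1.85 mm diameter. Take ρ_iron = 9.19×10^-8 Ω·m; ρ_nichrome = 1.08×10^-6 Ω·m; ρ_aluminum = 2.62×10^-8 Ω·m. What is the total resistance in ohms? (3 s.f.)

342 Ω

Seg 1: A = πr² = π(8.4500e-04 m)² = 2.243e-06 m²
R_1 = (9.19×10^-8)(1.83)/(2.243e-06) = 0.07497 Ω
Seg 2: A = π(d/2)² = π(8.7500e-05 m)² = 2.405e-08 m²
R_2 = (1.08×10^-6)(7.61)/(2.405e-08) = 341.7 Ω
Seg 3: A = π(d/2)² = π(9.2500e-04 m)² = 2.688e-06 m²
R_3 = (2.62×10^-8)(18.8)/(2.688e-06) = 0.1832 Ω
R_total = R_1 + R_2 + R_3 = 342 Ω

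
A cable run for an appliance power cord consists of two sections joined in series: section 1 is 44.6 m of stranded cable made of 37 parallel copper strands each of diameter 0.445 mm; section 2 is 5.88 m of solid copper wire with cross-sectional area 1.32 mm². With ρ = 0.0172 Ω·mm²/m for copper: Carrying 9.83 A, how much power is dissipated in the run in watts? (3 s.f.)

20.3 W

ρ = 0.0172 Ω·mm²/m = 1.72×10^-8 Ω·m
Section 1: A_strand = π(2.2250e-04)² = 1.555e-07 m²; R₁ = ρL/(N·A_s) = (1.72×10^-8)(44.6)/(37×1.555e-07) = 0.1333 Ω
Section 2: A = 1.32 mm² = 1.320e-06 m²
R₂ = (1.72×10^-8)(5.88)/(1.320e-06) = 0.07662 Ω
R = R₁ + R₂ = 0.2099 Ω
P = I²R = (9.83)² × 0.2099 = 20.3 W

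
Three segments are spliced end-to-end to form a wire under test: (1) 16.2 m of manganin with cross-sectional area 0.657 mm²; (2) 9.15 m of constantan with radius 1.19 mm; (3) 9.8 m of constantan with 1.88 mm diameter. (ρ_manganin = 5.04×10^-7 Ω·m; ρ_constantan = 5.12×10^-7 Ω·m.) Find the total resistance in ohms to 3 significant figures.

Seg 1: A = 0.657 mm² = 6.570e-07 m²
R_1 = (5.04×10^-7)(16.2)/(6.570e-07) = 12.43 Ω
Seg 2: A = πr² = π(1.1900e-03 m)² = 4.449e-06 m²
R_2 = (5.12×10^-7)(9.15)/(4.449e-06) = 1.053 Ω
Seg 3: A = π(d/2)² = π(9.4000e-04 m)² = 2.776e-06 m²
R_3 = (5.12×10^-7)(9.8)/(2.776e-06) = 1.808 Ω
R_total = R_1 + R_2 + R_3 = 15.3 Ω

15.3 Ω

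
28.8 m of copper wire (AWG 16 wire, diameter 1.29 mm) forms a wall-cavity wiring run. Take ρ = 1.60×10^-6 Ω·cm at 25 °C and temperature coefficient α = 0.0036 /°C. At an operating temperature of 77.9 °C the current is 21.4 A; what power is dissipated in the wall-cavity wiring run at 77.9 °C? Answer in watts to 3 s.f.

ρ = 1.60×10^-6 Ω·cm = 1.60×10^-8 Ω·m
A = π(1.29/2 mm)² = π(6.4500e-04 m)² = 1.307e-06 m²
R₍25₎ = ρL/A = (1.60×10^-8)(28.8)/(1.307e-06) = 0.3526 Ω
R₍77.9₎ = R₍25₎(1 + αΔT) = 0.3526 × (1 + 0.0036×52.9) = 0.4197 Ω
P = I²R = (21.4)² × 0.4197 = 192 W

192 W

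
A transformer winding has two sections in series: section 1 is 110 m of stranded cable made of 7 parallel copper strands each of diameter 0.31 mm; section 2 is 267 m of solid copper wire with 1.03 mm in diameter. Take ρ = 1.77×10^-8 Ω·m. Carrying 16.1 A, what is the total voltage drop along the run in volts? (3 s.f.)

151 V

Section 1: A_strand = π(1.5500e-04)² = 7.548e-08 m²; R₁ = ρL/(N·A_s) = (1.77×10^-8)(110)/(7×7.548e-08) = 3.685 Ω
Section 2: A = π(d/2)² = π(5.1500e-04 m)² = 8.332e-07 m²
R₂ = (1.77×10^-8)(267)/(8.332e-07) = 5.672 Ω
R = R₁ + R₂ = 9.357 Ω
V = IR = 16.1 × 9.357 = 151 V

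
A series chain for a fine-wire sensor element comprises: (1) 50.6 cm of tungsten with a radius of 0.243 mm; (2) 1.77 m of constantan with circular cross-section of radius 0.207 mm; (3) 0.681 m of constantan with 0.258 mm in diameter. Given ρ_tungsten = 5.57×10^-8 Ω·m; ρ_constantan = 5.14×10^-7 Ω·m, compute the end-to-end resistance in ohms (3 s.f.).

Seg 1: A = πr² = π(2.4300e-04 m)² = 1.855e-07 m²
R_1 = (5.57×10^-8)(0.506)/(1.855e-07) = 0.1519 Ω
Seg 2: A = πr² = π(2.0700e-04 m)² = 1.346e-07 m²
R_2 = (5.14×10^-7)(1.77)/(1.346e-07) = 6.758 Ω
Seg 3: A = π(d/2)² = π(1.2900e-04 m)² = 5.228e-08 m²
R_3 = (5.14×10^-7)(0.681)/(5.228e-08) = 6.695 Ω
R_total = R_1 + R_2 + R_3 = 13.6 Ω

13.6 Ω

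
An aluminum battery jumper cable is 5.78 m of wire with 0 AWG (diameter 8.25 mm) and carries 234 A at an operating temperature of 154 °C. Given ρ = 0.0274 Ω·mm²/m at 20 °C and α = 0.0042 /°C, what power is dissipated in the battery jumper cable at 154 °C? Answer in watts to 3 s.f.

254 W

ρ = 0.0274 Ω·mm²/m = 2.74×10^-8 Ω·m
A = π(8.25/2 mm)² = π(4.1250e-03 m)² = 5.346e-05 m²
R₍20₎ = ρL/A = (2.74×10^-8)(5.78)/(5.346e-05) = 0.002963 Ω
R₍154₎ = R₍20₎(1 + αΔT) = 0.002963 × (1 + 0.0042×134) = 0.00463 Ω
P = I²R = (234)² × 0.00463 = 254 W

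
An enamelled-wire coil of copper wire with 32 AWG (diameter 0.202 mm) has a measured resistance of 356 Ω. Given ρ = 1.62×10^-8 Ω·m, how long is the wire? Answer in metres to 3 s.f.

704 m

A = π(0.202/2 mm)² = π(1.0100e-04 m)² = 3.205e-08 m²
L = RA/ρ = (356)(3.205e-08)/(1.62×10^-8) = 704 m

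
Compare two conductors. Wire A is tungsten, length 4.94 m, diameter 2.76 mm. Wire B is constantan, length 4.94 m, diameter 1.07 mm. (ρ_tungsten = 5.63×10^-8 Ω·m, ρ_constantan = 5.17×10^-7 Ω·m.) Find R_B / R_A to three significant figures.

61.1

R ∝ ρL/d², so R_B/R_A = (ρ_B/ρ_A) × (d_A/d_B)²
= (5.17×10^-7/5.63×10^-8) × (2.76/1.07)² = 61.1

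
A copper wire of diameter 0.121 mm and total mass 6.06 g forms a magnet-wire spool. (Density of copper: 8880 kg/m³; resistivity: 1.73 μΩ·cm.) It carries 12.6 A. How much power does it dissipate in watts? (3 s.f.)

ρ = 1.73 μΩ·cm = 1.73×10^-8 Ω·m
A = π(d/2)² = π(6.0500e-05 m)² = 1.1499e-08 m²
L = m/(density·A) = 0.00606/(8880×1.1499e-08) = 59.35 m
R = ρL/A = (1.73×10^-8)(59.35)/(1.1499e-08) = 89.29 Ω
P = I²R = (12.6)² × 89.29 = 14200 W

14200 W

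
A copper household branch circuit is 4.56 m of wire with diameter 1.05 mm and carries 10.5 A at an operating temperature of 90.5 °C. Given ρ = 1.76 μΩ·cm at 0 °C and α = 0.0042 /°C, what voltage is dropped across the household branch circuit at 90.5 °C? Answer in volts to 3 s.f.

ρ = 1.76 μΩ·cm = 1.76×10^-8 Ω·m
A = π(d/2)² = π(5.2500e-04 m)² = 8.659e-07 m²
R₍0₎ = ρL/A = (1.76×10^-8)(4.56)/(8.659e-07) = 0.09268 Ω
R₍90.5₎ = R₍0₎(1 + αΔT) = 0.09268 × (1 + 0.0042×90.5) = 0.1279 Ω
V = IR = 10.5 × 0.1279 = 1.34 V

1.34 V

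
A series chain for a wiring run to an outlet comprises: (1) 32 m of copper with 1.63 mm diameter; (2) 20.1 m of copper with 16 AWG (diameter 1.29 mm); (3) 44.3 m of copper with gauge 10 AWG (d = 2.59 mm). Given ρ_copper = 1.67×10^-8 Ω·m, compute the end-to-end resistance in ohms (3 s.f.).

0.653 Ω

Seg 1: A = π(d/2)² = π(8.1500e-04 m)² = 2.087e-06 m²
R_1 = (1.67×10^-8)(32)/(2.087e-06) = 0.2561 Ω
Seg 2: A = π(1.29/2 mm)² = π(6.4500e-04 m)² = 1.307e-06 m²
R_2 = (1.67×10^-8)(20.1)/(1.307e-06) = 0.2568 Ω
Seg 3: A = π(2.59/2 mm)² = π(1.2950e-03 m)² = 5.269e-06 m²
R_3 = (1.67×10^-8)(44.3)/(5.269e-06) = 0.1404 Ω
R_total = R_1 + R_2 + R_3 = 0.653 Ω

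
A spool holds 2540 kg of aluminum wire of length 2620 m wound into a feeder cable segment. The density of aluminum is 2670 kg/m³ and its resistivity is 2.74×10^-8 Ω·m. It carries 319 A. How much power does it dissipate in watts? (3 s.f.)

A = m/(density·L) = 2540/(2670×2620) = 3.6310e-04 m²
R = ρL/A = (2.74×10^-8)(2620)/(3.6310e-04) = 0.1977 Ω
P = I²R = (319)² × 0.1977 = 20100 W

20100 W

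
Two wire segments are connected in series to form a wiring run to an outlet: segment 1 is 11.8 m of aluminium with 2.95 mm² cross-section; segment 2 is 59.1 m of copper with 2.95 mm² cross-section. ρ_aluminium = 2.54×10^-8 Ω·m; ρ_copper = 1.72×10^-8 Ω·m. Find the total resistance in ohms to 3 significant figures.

Segment 1: A = 2.95 mm² = 2.950e-06 m²
R₁ = ρL/A = (2.54×10^-8)(11.8)/(2.950e-06) = 0.1016 Ω
R₂ = (1.72×10^-8)(59.1)/(2.950e-06) = 0.3446 Ω
R = R₁ + R₂ = 0.446 Ω

0.446 Ω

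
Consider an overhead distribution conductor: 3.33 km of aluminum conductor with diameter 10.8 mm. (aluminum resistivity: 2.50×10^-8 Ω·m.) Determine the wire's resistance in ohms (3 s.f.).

0.909 Ω

A = π(d/2)² = π(5.4000e-03 m)² = 9.161e-05 m²
R = ρL/A = (2.50×10^-8)(3330 m)/(9.161e-05 m²) = 0.909 Ω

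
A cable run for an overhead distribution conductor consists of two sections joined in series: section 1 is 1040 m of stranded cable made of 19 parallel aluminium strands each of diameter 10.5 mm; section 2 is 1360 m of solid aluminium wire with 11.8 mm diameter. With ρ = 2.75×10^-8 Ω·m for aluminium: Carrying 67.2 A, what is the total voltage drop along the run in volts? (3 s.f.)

24.2 V

Section 1: A_strand = π(5.2500e-03)² = 8.659e-05 m²; R₁ = ρL/(N·A_s) = (2.75×10^-8)(1040)/(19×8.659e-05) = 0.01738 Ω
Section 2: A = π(d/2)² = π(5.9000e-03 m)² = 1.094e-04 m²
R₂ = (2.75×10^-8)(1360)/(1.094e-04) = 0.342 Ω
R = R₁ + R₂ = 0.3594 Ω
V = IR = 67.2 × 0.3594 = 24.2 V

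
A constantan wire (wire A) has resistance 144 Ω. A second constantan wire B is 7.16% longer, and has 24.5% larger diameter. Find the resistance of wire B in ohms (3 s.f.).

99.6 Ω

R ∝ L/d², so R_B/R_A = (1 + 7.16/100) × (1 + 24.5/100)⁻²
= 1.072 × 0.6452 = 0.6913
R_B = 0.6913 × 144 = 99.6 Ω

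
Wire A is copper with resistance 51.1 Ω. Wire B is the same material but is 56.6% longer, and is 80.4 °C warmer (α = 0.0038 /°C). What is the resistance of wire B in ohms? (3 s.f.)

104 Ω

R ∝ ρL/d² with ρ ∝ (1+αΔT), so R_B/R_A = (1 + 56.6/100) × (1 + 0.0038×80.4)
= 1.566 × 1.306 = 2.044
R_B = 2.044 × 51.1 = 104 Ω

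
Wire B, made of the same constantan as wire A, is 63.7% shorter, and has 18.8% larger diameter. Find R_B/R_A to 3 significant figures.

R ∝ L/d², so R_B/R_A = (1 − 63.7/100) × (1 + 18.8/100)⁻²
= 0.363 × 0.7085 = 0.257

0.257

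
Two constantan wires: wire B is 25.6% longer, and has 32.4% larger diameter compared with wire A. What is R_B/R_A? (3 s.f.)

0.716

R ∝ L/d², so R_B/R_A = (1 + 25.6/100) × (1 + 32.4/100)⁻²
= 1.256 × 0.5705 = 0.716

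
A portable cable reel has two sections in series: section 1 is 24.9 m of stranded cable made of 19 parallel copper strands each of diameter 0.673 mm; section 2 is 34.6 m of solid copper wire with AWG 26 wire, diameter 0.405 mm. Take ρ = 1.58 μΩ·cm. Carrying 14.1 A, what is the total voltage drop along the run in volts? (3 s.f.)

ρ = 1.58 μΩ·cm = 1.58×10^-8 Ω·m
Section 1: A_strand = π(3.3650e-04)² = 3.557e-07 m²; R₁ = ρL/(N·A_s) = (1.58×10^-8)(24.9)/(19×3.557e-07) = 0.05821 Ω
Section 2: A = π(0.405/2 mm)² = π(2.0250e-04 m)² = 1.288e-07 m²
R₂ = (1.58×10^-8)(34.6)/(1.288e-07) = 4.244 Ω
R = R₁ + R₂ = 4.302 Ω
V = IR = 14.1 × 4.302 = 60.7 V

60.7 V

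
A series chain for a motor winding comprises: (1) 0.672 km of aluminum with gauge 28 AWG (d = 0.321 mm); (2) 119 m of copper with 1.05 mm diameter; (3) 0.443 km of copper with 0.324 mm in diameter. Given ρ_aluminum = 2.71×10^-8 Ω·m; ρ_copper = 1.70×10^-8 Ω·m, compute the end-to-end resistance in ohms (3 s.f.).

Seg 1: A = π(0.321/2 mm)² = π(1.6050e-04 m)² = 8.093e-08 m²
R_1 = (2.71×10^-8)(672)/(8.093e-08) = 225 Ω
Seg 2: A = π(d/2)² = π(5.2500e-04 m)² = 8.659e-07 m²
R_2 = (1.70×10^-8)(119)/(8.659e-07) = 2.336 Ω
Seg 3: A = π(d/2)² = π(1.6200e-04 m)² = 8.245e-08 m²
R_3 = (1.70×10^-8)(443)/(8.245e-08) = 91.34 Ω
R_total = R_1 + R_2 + R_3 = 319 Ω

319 Ω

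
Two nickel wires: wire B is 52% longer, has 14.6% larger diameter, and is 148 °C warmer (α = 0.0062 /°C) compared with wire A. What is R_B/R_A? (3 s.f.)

R ∝ ρL/d² with ρ ∝ (1+αΔT), so R_B/R_A = (1 + 52/100) × (1 + 14.6/100)⁻² × (1 + 0.0062×148)
= 1.52 × 0.7614 × 1.918 = 2.22

2.22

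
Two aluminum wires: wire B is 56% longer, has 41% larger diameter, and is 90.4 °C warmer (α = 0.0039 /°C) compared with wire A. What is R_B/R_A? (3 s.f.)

1.06

R ∝ ρL/d² with ρ ∝ (1+αΔT), so R_B/R_A = (1 + 56/100) × (1 + 41/100)⁻² × (1 + 0.0039×90.4)
= 1.56 × 0.503 × 1.353 = 1.06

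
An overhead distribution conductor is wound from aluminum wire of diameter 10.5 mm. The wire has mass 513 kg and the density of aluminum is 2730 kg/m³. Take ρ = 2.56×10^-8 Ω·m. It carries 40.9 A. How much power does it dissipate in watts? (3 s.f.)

1070 W

A = π(d/2)² = π(5.2500e-03 m)² = 8.6590e-05 m²
L = m/(density·A) = 513/(2730×8.6590e-05) = 2170 m
R = ρL/A = (2.56×10^-8)(2170)/(8.6590e-05) = 0.6416 Ω
P = I²R = (40.9)² × 0.6416 = 1070 W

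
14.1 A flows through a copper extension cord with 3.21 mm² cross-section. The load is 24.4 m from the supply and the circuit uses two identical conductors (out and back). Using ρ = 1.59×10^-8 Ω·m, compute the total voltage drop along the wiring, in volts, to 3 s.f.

A = 3.21 mm² = 3.210e-06 m²
Total conductor length (both ways) L = 2 × 24.4 = 48.8 m
R = ρL/A = (1.59×10^-8)(48.8)/(3.210e-06) = 0.2417 Ω
V = IR = 14.1 × 0.2417 = 3.41 V

3.41 V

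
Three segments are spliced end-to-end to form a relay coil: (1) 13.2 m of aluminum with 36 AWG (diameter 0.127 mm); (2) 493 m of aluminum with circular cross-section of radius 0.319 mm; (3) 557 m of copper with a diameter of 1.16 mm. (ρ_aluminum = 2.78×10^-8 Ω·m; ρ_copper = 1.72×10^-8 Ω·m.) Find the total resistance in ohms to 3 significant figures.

Seg 1: A = π(0.127/2 mm)² = π(6.3500e-05 m)² = 1.267e-08 m²
R_1 = (2.78×10^-8)(13.2)/(1.267e-08) = 28.97 Ω
Seg 2: A = πr² = π(3.1900e-04 m)² = 3.197e-07 m²
R_2 = (2.78×10^-8)(493)/(3.197e-07) = 42.87 Ω
Seg 3: A = π(d/2)² = π(5.8000e-04 m)² = 1.057e-06 m²
R_3 = (1.72×10^-8)(557)/(1.057e-06) = 9.065 Ω
R_total = R_1 + R_2 + R_3 = 80.9 Ω

80.9 Ω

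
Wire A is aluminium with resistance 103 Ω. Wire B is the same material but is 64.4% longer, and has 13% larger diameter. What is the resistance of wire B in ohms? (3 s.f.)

R ∝ L/d², so R_B/R_A = (1 + 64.4/100) × (1 + 13/100)⁻²
= 1.644 × 0.7832 = 1.288
R_B = 1.288 × 103 = 133 Ω

133 Ω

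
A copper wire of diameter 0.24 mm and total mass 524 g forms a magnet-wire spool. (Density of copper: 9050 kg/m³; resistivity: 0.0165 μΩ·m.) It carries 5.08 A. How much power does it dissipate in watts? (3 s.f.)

12000 W

ρ = 0.0165 μΩ·m = 1.65×10^-8 Ω·m
A = π(d/2)² = π(1.2000e-04 m)² = 4.5239e-08 m²
L = m/(density·A) = 0.524/(9050×4.5239e-08) = 1280 m
R = ρL/A = (1.65×10^-8)(1280)/(4.5239e-08) = 466.8 Ω
P = I²R = (5.08)² × 466.8 = 12000 W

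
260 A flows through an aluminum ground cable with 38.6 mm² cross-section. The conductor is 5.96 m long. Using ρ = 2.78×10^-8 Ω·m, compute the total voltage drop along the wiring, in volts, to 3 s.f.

A = 38.6 mm² = 3.860e-05 m²
R = ρL/A = (2.78×10^-8)(5.96)/(3.860e-05) = 0.004292 Ω
V = IR = 260 × 0.004292 = 1.12 V

1.12 V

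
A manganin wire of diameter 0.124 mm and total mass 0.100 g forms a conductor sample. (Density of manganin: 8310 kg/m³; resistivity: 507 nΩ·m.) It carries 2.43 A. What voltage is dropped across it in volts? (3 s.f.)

102 V

ρ = 507 nΩ·m = 5.07×10^-7 Ω·m
A = π(d/2)² = π(6.2000e-05 m)² = 1.2076e-08 m²
L = m/(density·A) = 1.000×10^-4/(8310×1.2076e-08) = 0.9965 m
R = ρL/A = (5.07×10^-7)(0.9965)/(1.2076e-08) = 41.84 Ω
V = IR = 2.43 × 41.84 = 102 V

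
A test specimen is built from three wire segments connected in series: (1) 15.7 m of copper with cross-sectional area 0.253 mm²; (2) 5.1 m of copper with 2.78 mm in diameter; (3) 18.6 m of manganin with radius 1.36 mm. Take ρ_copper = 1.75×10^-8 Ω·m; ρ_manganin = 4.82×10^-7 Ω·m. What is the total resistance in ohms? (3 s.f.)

2.64 Ω

Seg 1: A = 0.253 mm² = 2.530e-07 m²
R_1 = (1.75×10^-8)(15.7)/(2.530e-07) = 1.086 Ω
Seg 2: A = π(d/2)² = π(1.3900e-03 m)² = 6.070e-06 m²
R_2 = (1.75×10^-8)(5.1)/(6.070e-06) = 0.0147 Ω
Seg 3: A = πr² = π(1.3600e-03 m)² = 5.811e-06 m²
R_3 = (4.82×10^-7)(18.6)/(5.811e-06) = 1.543 Ω
R_total = R_1 + R_2 + R_3 = 2.64 Ω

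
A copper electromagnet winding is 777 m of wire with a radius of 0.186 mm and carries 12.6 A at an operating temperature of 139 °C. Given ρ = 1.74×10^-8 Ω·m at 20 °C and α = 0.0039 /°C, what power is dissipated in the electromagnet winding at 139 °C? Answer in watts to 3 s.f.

28900 W

A = πr² = π(1.8600e-04 m)² = 1.087e-07 m²
R₍20₎ = ρL/A = (1.74×10^-8)(777)/(1.087e-07) = 124.4 Ω
R₍139₎ = R₍20₎(1 + αΔT) = 124.4 × (1 + 0.0039×119) = 182.1 Ω
P = I²R = (12.6)² × 182.1 = 28900 W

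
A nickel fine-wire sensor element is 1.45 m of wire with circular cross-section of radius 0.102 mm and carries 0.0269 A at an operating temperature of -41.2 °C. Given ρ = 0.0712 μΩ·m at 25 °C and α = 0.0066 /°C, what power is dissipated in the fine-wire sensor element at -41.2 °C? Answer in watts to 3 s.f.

0.00129 W

ρ = 0.0712 μΩ·m = 7.12×10^-8 Ω·m
A = πr² = π(1.0200e-04 m)² = 3.269e-08 m²
R₍25₎ = ρL/A = (7.12×10^-8)(1.45)/(3.269e-08) = 3.159 Ω
R₍-41.2₎ = R₍25₎(1 + αΔT) = 3.159 × (1 + 0.0066×-66.2) = 1.779 Ω
P = I²R = (0.0269)² × 1.779 = 0.00129 W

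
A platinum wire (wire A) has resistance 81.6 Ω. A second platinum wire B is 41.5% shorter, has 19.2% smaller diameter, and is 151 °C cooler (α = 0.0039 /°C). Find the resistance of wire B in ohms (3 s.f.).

R ∝ ρL/d² with ρ ∝ (1+αΔT), so R_B/R_A = (1 − 41.5/100) × (1 − 19.2/100)⁻² × (1 − 0.0039×151)
= 0.585 × 1.532 × 0.4111 = 0.3684
R_B = 0.3684 × 81.6 = 30.1 Ω

30.1 Ω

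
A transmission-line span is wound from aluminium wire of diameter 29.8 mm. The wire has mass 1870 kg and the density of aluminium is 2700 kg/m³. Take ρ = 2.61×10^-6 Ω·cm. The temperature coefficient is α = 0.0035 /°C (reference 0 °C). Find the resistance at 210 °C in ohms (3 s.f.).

ρ = 2.61×10^-6 Ω·cm = 2.61×10^-8 Ω·m
A = π(d/2)² = π(1.4900e-02 m)² = 6.9746e-04 m²
L = m/(density·A) = 1870/(2700×6.9746e-04) = 993 m
R = ρL/A = (2.61×10^-8)(993)/(6.9746e-04) = 0.03716 Ω
R(210 °C) = 0.03716 × (1 + 0.0035×210) = 0.0645 Ω

0.0645 Ω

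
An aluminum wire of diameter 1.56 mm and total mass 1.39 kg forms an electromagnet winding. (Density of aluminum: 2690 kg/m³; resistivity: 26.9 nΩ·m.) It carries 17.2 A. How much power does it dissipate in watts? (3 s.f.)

ρ = 26.9 nΩ·m = 2.69×10^-8 Ω·m
A = π(d/2)² = π(7.8000e-04 m)² = 1.9113e-06 m²
L = m/(density·A) = 1.39/(2690×1.9113e-06) = 270.3 m
R = ρL/A = (2.69×10^-8)(270.3)/(1.9113e-06) = 3.805 Ω
P = I²R = (17.2)² × 3.805 = 1130 W

1130 W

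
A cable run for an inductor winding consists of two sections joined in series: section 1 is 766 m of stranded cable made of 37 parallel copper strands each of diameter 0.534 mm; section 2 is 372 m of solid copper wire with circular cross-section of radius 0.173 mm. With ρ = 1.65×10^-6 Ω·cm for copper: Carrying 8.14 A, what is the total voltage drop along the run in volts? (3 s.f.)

544 V

ρ = 1.65×10^-6 Ω·cm = 1.65×10^-8 Ω·m
Section 1: A_strand = π(2.6700e-04)² = 2.240e-07 m²; R₁ = ρL/(N·A_s) = (1.65×10^-8)(766)/(37×2.240e-07) = 1.525 Ω
Section 2: A = πr² = π(1.7300e-04 m)² = 9.402e-08 m²
R₂ = (1.65×10^-8)(372)/(9.402e-08) = 65.28 Ω
R = R₁ + R₂ = 66.81 Ω
V = IR = 8.14 × 66.81 = 544 V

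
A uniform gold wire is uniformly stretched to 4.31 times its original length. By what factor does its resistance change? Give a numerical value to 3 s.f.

18.6

Volume constant ⇒ A' = A/k with k = 4.31. R' = ρ(kL)/(A/k) = k²R.
Factor = 18.6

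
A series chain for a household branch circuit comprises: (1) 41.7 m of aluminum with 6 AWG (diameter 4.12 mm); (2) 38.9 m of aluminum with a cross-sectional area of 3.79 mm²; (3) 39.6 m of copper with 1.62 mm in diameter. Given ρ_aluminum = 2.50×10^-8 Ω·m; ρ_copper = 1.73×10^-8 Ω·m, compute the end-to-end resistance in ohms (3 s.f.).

Seg 1: A = π(4.12/2 mm)² = π(2.0600e-03 m)² = 1.333e-05 m²
R_1 = (2.50×10^-8)(41.7)/(1.333e-05) = 0.0782 Ω
Seg 2: A = 3.79 mm² = 3.790e-06 m²
R_2 = (2.50×10^-8)(38.9)/(3.790e-06) = 0.2566 Ω
Seg 3: A = π(d/2)² = π(8.1000e-04 m)² = 2.061e-06 m²
R_3 = (1.73×10^-8)(39.6)/(2.061e-06) = 0.3324 Ω
R_total = R_1 + R_2 + R_3 = 0.667 Ω

0.667 Ω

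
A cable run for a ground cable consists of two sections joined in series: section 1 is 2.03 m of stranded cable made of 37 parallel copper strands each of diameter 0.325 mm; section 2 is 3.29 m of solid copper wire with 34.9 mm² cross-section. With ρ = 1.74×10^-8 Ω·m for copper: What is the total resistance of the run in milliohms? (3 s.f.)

13.1 mΩ

Section 1: A_strand = π(1.6250e-04)² = 8.296e-08 m²; R₁ = ρL/(N·A_s) = (1.74×10^-8)(2.03)/(37×8.296e-08) = 0.01151 Ω
Section 2: A = 34.9 mm² = 3.490e-05 m²
R₂ = (1.74×10^-8)(3.29)/(3.490e-05) = 0.00164 Ω
R = R₁ + R₂ = 13.1 mΩ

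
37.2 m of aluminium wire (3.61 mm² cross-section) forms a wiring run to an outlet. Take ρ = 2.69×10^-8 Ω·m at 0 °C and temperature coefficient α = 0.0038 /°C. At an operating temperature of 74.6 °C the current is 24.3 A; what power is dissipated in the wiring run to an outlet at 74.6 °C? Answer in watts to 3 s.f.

A = 3.61 mm² = 3.610e-06 m²
R₍0₎ = ρL/A = (2.69×10^-8)(37.2)/(3.610e-06) = 0.2772 Ω
R₍74.6₎ = R₍0₎(1 + αΔT) = 0.2772 × (1 + 0.0038×74.6) = 0.3558 Ω
P = I²R = (24.3)² × 0.3558 = 210 W

210 W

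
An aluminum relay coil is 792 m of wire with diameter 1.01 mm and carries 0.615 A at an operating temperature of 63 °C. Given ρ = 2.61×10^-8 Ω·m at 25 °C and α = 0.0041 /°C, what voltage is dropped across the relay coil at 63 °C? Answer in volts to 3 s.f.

A = π(d/2)² = π(5.0500e-04 m)² = 8.012e-07 m²
R₍25₎ = ρL/A = (2.61×10^-8)(792)/(8.012e-07) = 25.8 Ω
R₍63₎ = R₍25₎(1 + αΔT) = 25.8 × (1 + 0.0041×38) = 29.82 Ω
V = IR = 0.615 × 29.82 = 18.3 V

18.3 V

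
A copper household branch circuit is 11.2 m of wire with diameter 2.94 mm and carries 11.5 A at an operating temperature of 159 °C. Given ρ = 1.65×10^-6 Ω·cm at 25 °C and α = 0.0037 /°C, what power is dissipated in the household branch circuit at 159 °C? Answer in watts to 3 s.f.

5.39 W

ρ = 1.65×10^-6 Ω·cm = 1.65×10^-8 Ω·m
A = π(d/2)² = π(1.4700e-03 m)² = 6.789e-06 m²
R₍25₎ = ρL/A = (1.65×10^-8)(11.2)/(6.789e-06) = 0.02722 Ω
R₍159₎ = R₍25₎(1 + αΔT) = 0.02722 × (1 + 0.0037×134) = 0.04072 Ω
P = I²R = (11.5)² × 0.04072 = 5.39 W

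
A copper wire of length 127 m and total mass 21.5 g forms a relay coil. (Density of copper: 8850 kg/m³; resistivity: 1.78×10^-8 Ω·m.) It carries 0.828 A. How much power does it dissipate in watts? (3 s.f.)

A = m/(density·L) = 0.0215/(8850×127) = 1.9129e-08 m²
R = ρL/A = (1.78×10^-8)(127)/(1.9129e-08) = 118.2 Ω
P = I²R = (0.828)² × 118.2 = 81.0 W

81.0 W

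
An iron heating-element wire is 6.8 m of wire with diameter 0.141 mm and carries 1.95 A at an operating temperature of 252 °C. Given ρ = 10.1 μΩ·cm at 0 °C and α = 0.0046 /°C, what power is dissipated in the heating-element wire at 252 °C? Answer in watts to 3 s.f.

361 W

ρ = 10.1 μΩ·cm = 1.01×10^-7 Ω·m
A = π(d/2)² = π(7.0500e-05 m)² = 1.561e-08 m²
R₍0₎ = ρL/A = (1.01×10^-7)(6.8)/(1.561e-08) = 43.98 Ω
R₍252₎ = R₍0₎(1 + αΔT) = 43.98 × (1 + 0.0046×252) = 94.97 Ω
P = I²R = (1.95)² × 94.97 = 361 W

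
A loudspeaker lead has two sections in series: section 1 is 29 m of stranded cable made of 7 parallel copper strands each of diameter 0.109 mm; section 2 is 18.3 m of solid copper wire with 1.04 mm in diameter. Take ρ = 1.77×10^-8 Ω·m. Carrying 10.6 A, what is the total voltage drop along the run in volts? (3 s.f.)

Section 1: A_strand = π(5.4500e-05)² = 9.331e-09 m²; R₁ = ρL/(N·A_s) = (1.77×10^-8)(29)/(7×9.331e-09) = 7.858 Ω
Section 2: A = π(d/2)² = π(5.2000e-04 m)² = 8.495e-07 m²
R₂ = (1.77×10^-8)(18.3)/(8.495e-07) = 0.3813 Ω
R = R₁ + R₂ = 8.24 Ω
V = IR = 10.6 × 8.24 = 87.3 V

87.3 V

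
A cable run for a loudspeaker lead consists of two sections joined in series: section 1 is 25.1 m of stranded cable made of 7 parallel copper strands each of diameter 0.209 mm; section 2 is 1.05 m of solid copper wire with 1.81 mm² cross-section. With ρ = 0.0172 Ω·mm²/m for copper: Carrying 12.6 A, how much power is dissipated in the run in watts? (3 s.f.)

287 W

ρ = 0.0172 Ω·mm²/m = 1.72×10^-8 Ω·m
Section 1: A_strand = π(1.0450e-04)² = 3.431e-08 m²; R₁ = ρL/(N·A_s) = (1.72×10^-8)(25.1)/(7×3.431e-08) = 1.798 Ω
Section 2: A = 1.81 mm² = 1.810e-06 m²
R₂ = (1.72×10^-8)(1.05)/(1.810e-06) = 0.009978 Ω
R = R₁ + R₂ = 1.808 Ω
P = I²R = (12.6)² × 1.808 = 287 W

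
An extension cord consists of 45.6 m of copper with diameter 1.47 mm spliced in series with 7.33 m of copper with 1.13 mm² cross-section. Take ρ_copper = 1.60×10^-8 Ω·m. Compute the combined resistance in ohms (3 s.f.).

Segment 1: A = π(d/2)² = π(7.3500e-04 m)² = 1.697e-06 m²
R₁ = ρL/A = (1.60×10^-8)(45.6)/(1.697e-06) = 0.4299 Ω
Segment 2: A = 1.13 mm² = 1.130e-06 m²
R₂ = (1.60×10^-8)(7.33)/(1.130e-06) = 0.1038 Ω
R = R₁ + R₂ = 0.534 Ω

0.534 Ω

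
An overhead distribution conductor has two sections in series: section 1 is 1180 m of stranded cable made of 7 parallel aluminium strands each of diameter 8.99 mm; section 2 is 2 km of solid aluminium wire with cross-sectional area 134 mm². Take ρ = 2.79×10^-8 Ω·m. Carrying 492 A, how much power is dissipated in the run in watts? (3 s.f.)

Section 1: A_strand = π(4.4950e-03)² = 6.348e-05 m²; R₁ = ρL/(N·A_s) = (2.79×10^-8)(1180)/(7×6.348e-05) = 0.07409 Ω
Section 2: A = 134 mm² = 1.340e-04 m²
R₂ = (2.79×10^-8)(2000)/(1.340e-04) = 0.4164 Ω
R = R₁ + R₂ = 0.4905 Ω
P = I²R = (492)² × 0.4905 = 1.19×10^5 W

1.19×10^5 W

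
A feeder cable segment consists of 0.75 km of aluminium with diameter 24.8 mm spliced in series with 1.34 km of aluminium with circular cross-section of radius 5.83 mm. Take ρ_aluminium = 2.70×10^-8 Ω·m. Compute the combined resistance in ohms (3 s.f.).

Segment 1: A = π(d/2)² = π(1.2400e-02 m)² = 4.831e-04 m²
R₁ = ρL/A = (2.70×10^-8)(750)/(4.831e-04) = 0.04192 Ω
Segment 2: A = πr² = π(5.8300e-03 m)² = 1.068e-04 m²
R₂ = (2.70×10^-8)(1340)/(1.068e-04) = 0.3388 Ω
R = R₁ + R₂ = 0.381 Ω

0.381 Ω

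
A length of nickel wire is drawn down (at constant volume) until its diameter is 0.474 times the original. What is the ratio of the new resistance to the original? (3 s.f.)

19.8

Volume constant ⇒ L' = L/r² with r = 0.474. R' = ρL'/A' = ρ(L/r²)/(πr²d₀²/4) = R/r⁴.
Factor = 19.8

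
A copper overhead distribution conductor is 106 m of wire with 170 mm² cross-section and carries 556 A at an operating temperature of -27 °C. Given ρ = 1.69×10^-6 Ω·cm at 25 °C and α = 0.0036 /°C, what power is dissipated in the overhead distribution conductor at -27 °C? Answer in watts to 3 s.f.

2650 W

ρ = 1.69×10^-6 Ω·cm = 1.69×10^-8 Ω·m
A = 170 mm² = 1.700e-04 m²
R₍25₎ = ρL/A = (1.69×10^-8)(106)/(1.700e-04) = 0.01054 Ω
R₍-27₎ = R₍25₎(1 + αΔT) = 0.01054 × (1 + 0.0036×-52) = 0.008565 Ω
P = I²R = (556)² × 0.008565 = 2650 W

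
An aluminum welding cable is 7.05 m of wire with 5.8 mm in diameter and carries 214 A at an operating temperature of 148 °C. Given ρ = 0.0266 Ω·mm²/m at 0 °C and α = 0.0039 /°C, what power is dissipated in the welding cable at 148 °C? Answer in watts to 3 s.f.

513 W

ρ = 0.0266 Ω·mm²/m = 2.66×10^-8 Ω·m
A = π(d/2)² = π(2.9000e-03 m)² = 2.642e-05 m²
R₍0₎ = ρL/A = (2.66×10^-8)(7.05)/(2.642e-05) = 0.007098 Ω
R₍148₎ = R₍0₎(1 + αΔT) = 0.007098 × (1 + 0.0039×148) = 0.01119 Ω
P = I²R = (214)² × 0.01119 = 513 W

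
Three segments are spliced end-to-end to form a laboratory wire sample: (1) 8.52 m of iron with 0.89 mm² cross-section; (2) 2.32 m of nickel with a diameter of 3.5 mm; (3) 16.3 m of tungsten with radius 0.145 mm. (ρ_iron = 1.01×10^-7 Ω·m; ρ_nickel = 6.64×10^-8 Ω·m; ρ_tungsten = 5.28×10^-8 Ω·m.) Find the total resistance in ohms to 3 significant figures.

Seg 1: A = 0.89 mm² = 8.900e-07 m²
R_1 = (1.01×10^-7)(8.52)/(8.900e-07) = 0.9669 Ω
Seg 2: A = π(d/2)² = π(1.7500e-03 m)² = 9.621e-06 m²
R_2 = (6.64×10^-8)(2.32)/(9.621e-06) = 0.01601 Ω
Seg 3: A = πr² = π(1.4500e-04 m)² = 6.605e-08 m²
R_3 = (5.28×10^-8)(16.3)/(6.605e-08) = 13.03 Ω
R_total = R_1 + R_2 + R_3 = 14.0 Ω

14.0 Ω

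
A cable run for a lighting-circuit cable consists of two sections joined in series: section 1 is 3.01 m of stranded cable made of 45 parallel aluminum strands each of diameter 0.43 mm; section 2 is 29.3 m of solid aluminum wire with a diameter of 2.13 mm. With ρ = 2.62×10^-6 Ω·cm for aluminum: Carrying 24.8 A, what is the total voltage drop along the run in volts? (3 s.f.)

ρ = 2.62×10^-6 Ω·cm = 2.62×10^-8 Ω·m
Section 1: A_strand = π(2.1500e-04)² = 1.452e-07 m²; R₁ = ρL/(N·A_s) = (2.62×10^-8)(3.01)/(45×1.452e-07) = 0.01207 Ω
Section 2: A = π(d/2)² = π(1.0650e-03 m)² = 3.563e-06 m²
R₂ = (2.62×10^-8)(29.3)/(3.563e-06) = 0.2154 Ω
R = R₁ + R₂ = 0.2275 Ω
V = IR = 24.8 × 0.2275 = 5.64 V

5.64 V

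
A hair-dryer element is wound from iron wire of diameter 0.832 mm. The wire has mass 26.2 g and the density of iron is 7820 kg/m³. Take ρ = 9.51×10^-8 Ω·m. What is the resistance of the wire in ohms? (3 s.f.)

A = π(d/2)² = π(4.1600e-04 m)² = 5.4367e-07 m²
L = m/(density·A) = 0.0262/(7820×5.4367e-07) = 6.163 m
R = ρL/A = (9.51×10^-8)(6.163)/(5.4367e-07) = 1.08 Ω

1.08 Ω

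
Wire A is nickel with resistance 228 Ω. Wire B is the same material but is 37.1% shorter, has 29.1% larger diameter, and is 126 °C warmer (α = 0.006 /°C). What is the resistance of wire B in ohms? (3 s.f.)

R ∝ ρL/d² with ρ ∝ (1+αΔT), so R_B/R_A = (1 − 37.1/100) × (1 + 29.1/100)⁻² × (1 + 0.006×126)
= 0.629 × 0.6 × 1.756 = 0.6627
R_B = 0.6627 × 228 = 151 Ω

151 Ω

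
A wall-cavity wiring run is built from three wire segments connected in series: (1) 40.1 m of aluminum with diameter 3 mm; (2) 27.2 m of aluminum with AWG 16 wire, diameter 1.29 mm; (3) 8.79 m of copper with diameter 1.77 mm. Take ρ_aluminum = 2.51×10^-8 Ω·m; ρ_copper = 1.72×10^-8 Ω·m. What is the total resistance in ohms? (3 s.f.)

Seg 1: A = π(d/2)² = π(1.5000e-03 m)² = 7.069e-06 m²
R_1 = (2.51×10^-8)(40.1)/(7.069e-06) = 0.1424 Ω
Seg 2: A = π(1.29/2 mm)² = π(6.4500e-04 m)² = 1.307e-06 m²
R_2 = (2.51×10^-8)(27.2)/(1.307e-06) = 0.5224 Ω
Seg 3: A = π(d/2)² = π(8.8500e-04 m)² = 2.461e-06 m²
R_3 = (1.72×10^-8)(8.79)/(2.461e-06) = 0.06144 Ω
R_total = R_1 + R_2 + R_3 = 0.726 Ω

0.726 Ω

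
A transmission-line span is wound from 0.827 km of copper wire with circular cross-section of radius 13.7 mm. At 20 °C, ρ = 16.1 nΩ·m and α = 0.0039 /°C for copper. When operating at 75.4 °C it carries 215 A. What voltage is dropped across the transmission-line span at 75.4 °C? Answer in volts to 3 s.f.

5.90 V

ρ = 16.1 nΩ·m = 1.61×10^-8 Ω·m
A = πr² = π(1.3700e-02 m)² = 5.896e-04 m²
R₍20₎ = ρL/A = (1.61×10^-8)(827)/(5.896e-04) = 0.02258 Ω
R₍75.4₎ = R₍20₎(1 + αΔT) = 0.02258 × (1 + 0.0039×55.4) = 0.02746 Ω
V = IR = 215 × 0.02746 = 5.90 V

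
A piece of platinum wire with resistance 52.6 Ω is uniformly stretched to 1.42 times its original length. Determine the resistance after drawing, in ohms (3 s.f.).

Volume constant ⇒ A' = A/k with k = 1.42. R' = ρ(kL)/(A/k) = k²R.
R' = 2.016 × 52.6 = 106 Ω

106 Ω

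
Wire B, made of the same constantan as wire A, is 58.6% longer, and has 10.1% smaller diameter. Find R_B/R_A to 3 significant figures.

1.96

R ∝ L/d², so R_B/R_A = (1 + 58.6/100) × (1 − 10.1/100)⁻²
= 1.586 × 1.237 = 1.96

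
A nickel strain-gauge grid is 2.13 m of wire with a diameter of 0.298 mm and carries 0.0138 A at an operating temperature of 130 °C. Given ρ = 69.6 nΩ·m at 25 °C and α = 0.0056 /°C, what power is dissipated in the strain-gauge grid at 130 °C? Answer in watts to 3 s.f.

ρ = 69.6 nΩ·m = 6.96×10^-8 Ω·m
A = π(d/2)² = π(1.4900e-04 m)² = 6.975e-08 m²
R₍25₎ = ρL/A = (6.96×10^-8)(2.13)/(6.975e-08) = 2.126 Ω
R₍130₎ = R₍25₎(1 + αΔT) = 2.126 × (1 + 0.0056×105) = 3.375 Ω
P = I²R = (0.0138)² × 3.375 = 6.43×10^-4 W

6.43×10^-4 W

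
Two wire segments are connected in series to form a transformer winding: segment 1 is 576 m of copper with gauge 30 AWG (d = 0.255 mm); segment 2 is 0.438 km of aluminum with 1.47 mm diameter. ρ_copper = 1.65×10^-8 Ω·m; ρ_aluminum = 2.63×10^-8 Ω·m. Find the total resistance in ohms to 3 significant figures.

Segment 1: A = π(0.255/2 mm)² = π(1.2750e-04 m)² = 5.107e-08 m²
R₁ = ρL/A = (1.65×10^-8)(576)/(5.107e-08) = 186.1 Ω
Segment 2: A = π(d/2)² = π(7.3500e-04 m)² = 1.697e-06 m²
R₂ = (2.63×10^-8)(438)/(1.697e-06) = 6.787 Ω
R = R₁ + R₂ = 193 Ω

193 Ω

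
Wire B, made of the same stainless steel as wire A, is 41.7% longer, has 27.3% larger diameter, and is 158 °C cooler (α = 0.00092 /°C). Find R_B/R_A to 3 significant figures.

0.747

R ∝ ρL/d² with ρ ∝ (1+αΔT), so R_B/R_A = (1 + 41.7/100) × (1 + 27.3/100)⁻² × (1 − 0.00092×158)
= 1.417 × 0.6171 × 0.8546 = 0.747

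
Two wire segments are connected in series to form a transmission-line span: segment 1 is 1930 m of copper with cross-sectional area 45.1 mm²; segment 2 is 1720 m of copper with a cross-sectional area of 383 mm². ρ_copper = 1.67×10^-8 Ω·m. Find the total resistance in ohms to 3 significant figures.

Segment 1: A = 45.1 mm² = 4.510e-05 m²
R₁ = ρL/A = (1.67×10^-8)(1930)/(4.510e-05) = 0.7147 Ω
Segment 2: A = 383 mm² = 3.830e-04 m²
R₂ = (1.67×10^-8)(1720)/(3.830e-04) = 0.075 Ω
R = R₁ + R₂ = 0.790 Ω

0.790 Ω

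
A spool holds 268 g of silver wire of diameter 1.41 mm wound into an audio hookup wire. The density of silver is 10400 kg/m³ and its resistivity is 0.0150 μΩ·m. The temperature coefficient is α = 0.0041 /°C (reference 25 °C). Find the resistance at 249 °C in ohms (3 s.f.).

ρ = 0.0150 μΩ·m = 1.50×10^-8 Ω·m
A = π(d/2)² = π(7.0500e-04 m)² = 1.5615e-06 m²
L = m/(density·A) = 0.268/(10400×1.5615e-06) = 16.5 m
R = ρL/A = (1.50×10^-8)(16.5)/(1.5615e-06) = 0.1585 Ω
R(249 °C) = 0.1585 × (1 + 0.0041×224) = 0.304 Ω

0.304 Ω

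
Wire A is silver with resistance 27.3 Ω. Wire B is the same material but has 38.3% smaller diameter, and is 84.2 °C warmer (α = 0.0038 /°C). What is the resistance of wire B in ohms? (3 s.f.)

94.7 Ω

R ∝ ρL/d² with ρ ∝ (1+αΔT), so R_B/R_A = (1 − 38.3/100)⁻² × (1 + 0.0038×84.2)
= 2.627 × 1.32 = 3.467
R_B = 3.467 × 27.3 = 94.7 Ω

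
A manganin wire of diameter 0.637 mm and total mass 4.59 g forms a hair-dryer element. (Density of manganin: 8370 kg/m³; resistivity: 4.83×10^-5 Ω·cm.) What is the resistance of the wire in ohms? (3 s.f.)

2.61 Ω

ρ = 4.83×10^-5 Ω·cm = 4.83×10^-7 Ω·m
A = π(d/2)² = π(3.1850e-04 m)² = 3.1869e-07 m²
L = m/(density·A) = 0.00459/(8370×3.1869e-07) = 1.721 m
R = ρL/A = (4.83×10^-7)(1.721)/(3.1869e-07) = 2.61 Ω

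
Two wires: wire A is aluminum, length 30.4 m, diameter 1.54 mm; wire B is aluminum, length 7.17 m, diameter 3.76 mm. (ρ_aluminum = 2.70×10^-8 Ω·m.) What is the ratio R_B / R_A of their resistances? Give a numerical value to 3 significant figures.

R ∝ ρL/d², so R_B/R_A = (L_B/L_A) × (d_A/d_B)²
= (7.17/30.4) × (1.54/3.76)² = 0.0396

0.0396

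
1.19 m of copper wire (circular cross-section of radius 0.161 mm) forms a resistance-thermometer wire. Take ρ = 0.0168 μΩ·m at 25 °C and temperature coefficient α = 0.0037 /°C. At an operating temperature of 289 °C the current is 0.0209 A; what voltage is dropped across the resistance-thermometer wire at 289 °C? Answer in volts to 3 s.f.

0.0101 V

ρ = 0.0168 μΩ·m = 1.68×10^-8 Ω·m
A = πr² = π(1.6100e-04 m)² = 8.143e-08 m²
R₍25₎ = ρL/A = (1.68×10^-8)(1.19)/(8.143e-08) = 0.2455 Ω
R₍289₎ = R₍25₎(1 + αΔT) = 0.2455 × (1 + 0.0037×264) = 0.4853 Ω
V = IR = 0.0209 × 0.4853 = 0.0101 V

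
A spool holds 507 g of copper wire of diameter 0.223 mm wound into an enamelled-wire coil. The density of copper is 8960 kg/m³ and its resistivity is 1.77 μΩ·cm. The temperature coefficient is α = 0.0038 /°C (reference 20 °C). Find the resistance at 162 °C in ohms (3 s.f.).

1010 Ω

ρ = 1.77 μΩ·cm = 1.77×10^-8 Ω·m
A = π(d/2)² = π(1.1150e-04 m)² = 3.9057e-08 m²
L = m/(density·A) = 0.507/(8960×3.9057e-08) = 1449 m
R = ρL/A = (1.77×10^-8)(1449)/(3.9057e-08) = 656.6 Ω
R(162 °C) = 656.6 × (1 + 0.0038×142) = 1010 Ω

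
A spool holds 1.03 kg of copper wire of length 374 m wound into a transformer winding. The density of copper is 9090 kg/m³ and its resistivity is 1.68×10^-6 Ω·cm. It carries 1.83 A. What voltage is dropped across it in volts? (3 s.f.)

38.0 V

ρ = 1.68×10^-6 Ω·cm = 1.68×10^-8 Ω·m
A = m/(density·L) = 1.03/(9090×374) = 3.0297e-07 m²
R = ρL/A = (1.68×10^-8)(374)/(3.0297e-07) = 20.74 Ω
V = IR = 1.83 × 20.74 = 38.0 V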